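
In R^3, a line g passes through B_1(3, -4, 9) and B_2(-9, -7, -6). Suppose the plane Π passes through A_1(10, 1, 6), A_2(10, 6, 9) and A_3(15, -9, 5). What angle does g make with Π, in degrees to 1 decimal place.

A direction vector for g is B_2 − B_1 = (-12, -3, -15).
A_1A_2 = (0, 5, 3), A_1A_3 = (5, -10, -1); a normal to Π is A_1A_2 × A_1A_3 = (25, 15, -25).
Using A_1: Π has equation 25x + 15y - 25z = 115.
sin θ = |n·v| / (|n||v|) = |30| / (√1475 · √378) = 0.04018.
θ ≈ 2.3°.

2.3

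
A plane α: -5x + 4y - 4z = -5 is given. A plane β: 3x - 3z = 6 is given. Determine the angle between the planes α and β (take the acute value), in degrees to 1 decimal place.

cos θ = |n₁·n₂| / (|n₁||n₂|) = |-3| / (√57 · √18).
θ = arccos(0.09366) ≈ 84.6°.

84.6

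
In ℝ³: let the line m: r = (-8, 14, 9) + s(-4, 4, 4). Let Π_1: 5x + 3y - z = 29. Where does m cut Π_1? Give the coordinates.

(4, 2, -3)

Substitute r = (-8, 14, 9) + t(-4, 4, 4) into the plane: -7 + (-12)t = 29, so t = -3.
Intersection: (-8, 14, 9) + (-3)·(-4, 4, 4) = (4, 2, -3).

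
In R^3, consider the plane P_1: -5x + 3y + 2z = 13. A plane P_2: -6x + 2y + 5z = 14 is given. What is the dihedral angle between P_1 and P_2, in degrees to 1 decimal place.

cos θ = |n₁·n₂| / (|n₁||n₂|) = |46| / (√38 · √65).
θ = arccos(0.92557) ≈ 22.2°.

22.2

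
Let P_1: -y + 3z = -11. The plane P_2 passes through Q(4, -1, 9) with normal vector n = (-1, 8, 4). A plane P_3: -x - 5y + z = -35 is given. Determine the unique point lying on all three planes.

(8, 5, -2)

P_2: n·r = n·Q gives -x + 8y + 4z = 24.
Solving the 3×3 linear system -y + 3z = -11, -x + 8y + 4z = 24, -x - 5y + z = -35 (e.g. by elimination or Cramer's rule, determinant = 42) gives (8, 5, -2).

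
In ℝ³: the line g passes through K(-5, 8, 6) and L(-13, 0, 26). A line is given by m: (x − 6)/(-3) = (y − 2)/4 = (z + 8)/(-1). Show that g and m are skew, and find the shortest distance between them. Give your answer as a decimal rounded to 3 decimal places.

3.516

A direction vector for g is L − K = (-8, -8, 20).
m has direction (-3, 4, -1) through (6, 2, -8).
Common perpendicular direction n = (-8, -8, 20) × (-3, 4, -1) = (-72, -68, -56).
With w = (6, 2, -8) − (-5, 8, 6) = (11, -6, -14), w · n = 400.
Since n ≠ 0 the lines are not parallel, and w · n = 400 ≠ 0 so they do not intersect; hence they are skew.
Distance = |w · n| / |n| = |400| / √12944 ≈ 3.516.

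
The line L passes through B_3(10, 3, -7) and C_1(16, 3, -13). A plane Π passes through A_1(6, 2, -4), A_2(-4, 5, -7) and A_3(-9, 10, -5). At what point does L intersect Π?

(6, 3, -3)

A direction vector for L is C_1 − B_3 = (6, 0, -6).
A_1A_2 = (-10, 3, -3), A_1A_3 = (-15, 8, -1); a normal to Π is A_1A_2 × A_1A_3 = (21, 35, -35).
Using A_1: Π has equation 21x + 35y - 35z = 336.
Substitute r = (10, 3, -7) + t(6, 0, -6) into the plane: 560 + 336t = 336, so t = -2/3.
Intersection: (10, 3, -7) + (-2/3)·(6, 0, -6) = (6, 3, -3).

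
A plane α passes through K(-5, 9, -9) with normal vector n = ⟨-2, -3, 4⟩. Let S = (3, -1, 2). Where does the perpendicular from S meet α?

(7, 5, -6)

α: n·r = n·K gives -2x - 3y + 4z = -53.
Foot = S − λn with λ = (n·S − d)/|n|² = (5 − (-53))/29 = 2.
Foot = (3, -1, 2) − 2·(-2, -3, 4) = (7, 5, -6).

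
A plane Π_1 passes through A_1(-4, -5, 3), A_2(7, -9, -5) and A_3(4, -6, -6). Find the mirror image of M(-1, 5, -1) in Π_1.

A_1A_2 = (11, -4, -8), A_1A_3 = (8, -1, -9); a normal to Π_1 is A_1A_2 × A_1A_3 = (28, 35, 21).
Using A_1: Π_1 has equation 28x + 35y + 21z = -224.
λ = (n·M − d)/|n|² = (126 − (-224))/2450 = 1/7.
Reflection = M − 2λn = (-1, 5, -1) − (2/7)·(28, 35, 21) = (-9, -5, -7).

(-9, -5, -7)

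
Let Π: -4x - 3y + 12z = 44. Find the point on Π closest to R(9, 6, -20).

Foot = R − λn with λ = (n·R − d)/|n|² = (-294 − 44)/169 = -2.
Foot = (9, 6, -20) − (-2)·(-4, -3, 12) = (1, 0, 4).

(1, 0, 4)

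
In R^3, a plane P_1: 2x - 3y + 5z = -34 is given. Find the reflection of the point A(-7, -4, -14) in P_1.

λ = (n·A − d)/|n|² = (-72 − (-34))/38 = -1.
Reflection = A − 2λn = (-7, -4, -14) − (-2)·(2, -3, 5) = (-3, -10, -4).

(-3, -10, -4)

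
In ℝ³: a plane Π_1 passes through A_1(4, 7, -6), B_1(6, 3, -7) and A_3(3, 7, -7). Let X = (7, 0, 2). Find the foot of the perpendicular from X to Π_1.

(11, 3, -2)

A_1B_1 = (2, -4, -1), A_1A_3 = (-1, 0, -1); a normal to Π_1 is A_1B_1 × A_1A_3 = (4, 3, -4).
Using A_1: Π_1 has equation 4x + 3y - 4z = 61.
Foot = X − λn with λ = (n·X − d)/|n|² = (20 − 61)/41 = -1.
Foot = (7, 0, 2) − (-1)·(4, 3, -4) = (11, 3, -2).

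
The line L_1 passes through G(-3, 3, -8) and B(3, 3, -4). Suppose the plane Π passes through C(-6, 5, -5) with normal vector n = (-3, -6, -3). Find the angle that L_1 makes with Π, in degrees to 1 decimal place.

A direction vector for L_1 is B − G = (6, 0, 4).
Π: n·r = n·C gives -3x - 6y - 3z = 3.
sin θ = |n·v| / (|n||v|) = |-30| / (√54 · √52) = 0.56614.
θ ≈ 34.5°.

34.5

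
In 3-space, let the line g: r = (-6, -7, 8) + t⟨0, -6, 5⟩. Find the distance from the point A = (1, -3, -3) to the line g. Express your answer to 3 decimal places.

Taking (-6, -7, 8) on g with direction v = (0, -6, 5): w = A − (-6, -7, 8) = (7, 4, -11), and w × v = (-46, -35, -42).
Distance = |w × v| / |v| = √5105 / √61 ≈ 9.148.

9.148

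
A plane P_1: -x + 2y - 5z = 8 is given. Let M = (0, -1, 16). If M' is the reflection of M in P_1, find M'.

λ = (n·M − d)/|n|² = (-82 − 8)/30 = -3.
Reflection = M − 2λn = (0, -1, 16) − (-6)·(-1, 2, -5) = (-6, 11, -14).

(-6, 11, -14)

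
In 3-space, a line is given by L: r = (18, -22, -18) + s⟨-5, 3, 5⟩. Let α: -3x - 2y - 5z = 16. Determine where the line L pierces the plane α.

Substitute r = (18, -22, -18) + t(-5, 3, 5) into the plane: 80 + (-16)t = 16, so t = 4.
Intersection: (18, -22, -18) + 4·(-5, 3, 5) = (-2, -10, 2).

(-2, -10, 2)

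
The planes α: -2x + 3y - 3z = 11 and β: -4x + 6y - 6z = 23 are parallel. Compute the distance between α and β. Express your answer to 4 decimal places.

Rescale β by 1/2: -2x + 3y - 3z = 23/2. Then distance = |11 − (23/2)| / √22 ≈ 0.1066.

0.1066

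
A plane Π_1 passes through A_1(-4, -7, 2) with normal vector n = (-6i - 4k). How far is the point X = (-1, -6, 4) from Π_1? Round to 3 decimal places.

3.606

Π_1: n·r = n·A_1 gives -6x - 4z = 16.
n·X − d = (-6)·(-1) + (0)·(-6) + (-4)·(4) − 16 = -26; |n| = √52.
Distance = |-26| / √52 = 26/√52 ≈ 3.606.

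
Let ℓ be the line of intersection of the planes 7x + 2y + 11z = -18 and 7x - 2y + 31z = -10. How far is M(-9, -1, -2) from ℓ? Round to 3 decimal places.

Direction of ℓ: (7, 2, 11) × (7, -2, 31) = (84, -140, -28).
A point on ℓ: solving the two plane equations with x = -8 gives (-8, 8, 2).
Taking (-8, 8, 2) on ℓ with direction v = (84, -140, -28): w = M − (-8, 8, 2) = (-1, -9, -4), and w × v = (-308, -364, 896).
Distance = |w × v| / |v| = √1030176 / √27440 ≈ 6.127.

6.127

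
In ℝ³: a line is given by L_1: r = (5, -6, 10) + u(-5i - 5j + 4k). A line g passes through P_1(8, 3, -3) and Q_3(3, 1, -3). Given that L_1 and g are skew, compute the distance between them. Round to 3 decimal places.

1.486

A direction vector for g is Q_3 − P_1 = (-5, -2, 0).
Common perpendicular direction n = (-5, -5, 4) × (-5, -2, 0) = (8, -20, -15).
With w = (8, 3, -3) − (5, -6, 10) = (3, 9, -13), w · n = 39.
Distance = |w · n| / |n| = |39| / √689 ≈ 1.486.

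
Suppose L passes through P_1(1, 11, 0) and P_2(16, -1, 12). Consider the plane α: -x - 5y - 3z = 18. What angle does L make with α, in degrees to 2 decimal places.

3.85

A direction vector for L is P_2 − P_1 = (15, -12, 12).
sin θ = |n·v| / (|n||v|) = |9| / (√35 · √513) = 0.06717.
θ ≈ 3.85°.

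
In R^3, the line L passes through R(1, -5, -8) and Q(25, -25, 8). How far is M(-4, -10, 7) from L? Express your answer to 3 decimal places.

A direction vector for L is Q − R = (24, -20, 16).
Taking (1, -5, -8) on L with direction v = (24, -20, 16): w = M − (1, -5, -8) = (-5, -5, 15), and w × v = (220, 440, 220).
Distance = |w × v| / |v| = √290400 / √1232 ≈ 15.353.

15.353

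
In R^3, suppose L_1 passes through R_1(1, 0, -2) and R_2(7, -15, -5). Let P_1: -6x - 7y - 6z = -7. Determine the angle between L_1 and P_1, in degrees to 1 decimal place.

28.8

A direction vector for L_1 is R_2 − R_1 = (6, -15, -3).
sin θ = |n·v| / (|n||v|) = |87| / (√121 · √270) = 0.48133.
θ ≈ 28.8°.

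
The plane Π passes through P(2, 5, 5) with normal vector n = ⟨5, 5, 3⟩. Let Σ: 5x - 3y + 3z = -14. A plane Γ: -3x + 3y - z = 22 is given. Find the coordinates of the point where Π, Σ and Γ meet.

(-1, 8, 5)

Π: n·r = n·P gives 5x + 5y + 3z = 50.
Solving the 3×3 linear system 5x + 5y + 3z = 50, 5x - 3y + 3z = -14, -3x + 3y - z = 22 (e.g. by elimination or Cramer's rule, determinant = -32) gives (-1, 8, 5).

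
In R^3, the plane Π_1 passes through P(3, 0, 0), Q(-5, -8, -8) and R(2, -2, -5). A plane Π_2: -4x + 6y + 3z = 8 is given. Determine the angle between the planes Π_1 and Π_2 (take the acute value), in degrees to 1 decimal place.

PQ = (-8, -8, -8), PR = (-1, -2, -5); a normal to Π_1 is PQ × PR = (24, -32, 8).
Using P: Π_1 has equation 24x - 32y + 8z = 72.
cos θ = |n₁·n₂| / (|n₁||n₂|) = |-264| / (√1664 · √61).
θ = arccos(0.82863) ≈ 34.0°.

34.0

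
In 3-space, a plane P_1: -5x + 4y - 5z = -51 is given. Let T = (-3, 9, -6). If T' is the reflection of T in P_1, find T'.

λ = (n·T − d)/|n|² = (81 − (-51))/66 = 2.
Reflection = T − 2λn = (-3, 9, -6) − 4·(-5, 4, -5) = (17, -7, 14).

(17, -7, 14)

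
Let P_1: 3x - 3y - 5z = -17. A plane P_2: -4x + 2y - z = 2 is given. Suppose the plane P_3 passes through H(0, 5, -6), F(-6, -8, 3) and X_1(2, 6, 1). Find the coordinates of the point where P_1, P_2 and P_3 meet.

(-4, -5, 4)

HF = (-6, -13, 9), HX_1 = (2, 1, 7); a normal to P_3 is HF × HX_1 = (-100, 60, 20).
Using H: P_3 has equation -100x + 60y + 20z = 180.
Solving the 3×3 linear system 3x - 3y - 5z = -17, -4x + 2y - z = 2, -100x + 60y + 20z = 180 (e.g. by elimination or Cramer's rule, determinant = -40) gives (-4, -5, 4).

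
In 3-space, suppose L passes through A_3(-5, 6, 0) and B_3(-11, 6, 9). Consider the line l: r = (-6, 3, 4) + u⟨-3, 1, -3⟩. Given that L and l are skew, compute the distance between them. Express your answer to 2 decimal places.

2.59

A direction vector for L is B_3 − A_3 = (-6, 0, 9).
Common perpendicular direction n = (-6, 0, 9) × (-3, 1, -3) = (-9, -45, -6).
With w = (-6, 3, 4) − (-5, 6, 0) = (-1, -3, 4), w · n = 120.
Distance = |w · n| / |n| = |120| / √2142 ≈ 2.59.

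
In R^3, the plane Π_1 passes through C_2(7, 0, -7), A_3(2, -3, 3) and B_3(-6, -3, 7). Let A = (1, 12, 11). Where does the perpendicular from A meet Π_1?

C_2A_3 = (-5, -3, 10), C_2B_3 = (-13, -3, 14); a normal to Π_1 is C_2A_3 × C_2B_3 = (-12, -60, -24).
Using C_2: Π_1 has equation -12x - 60y - 24z = 84.
Foot = A − λn with λ = (n·A − d)/|n|² = (-996 − 84)/4320 = -1/4.
Foot = (1, 12, 11) − (-1/4)·(-12, -60, -24) = (-2, -3, 5).

(-2, -3, 5)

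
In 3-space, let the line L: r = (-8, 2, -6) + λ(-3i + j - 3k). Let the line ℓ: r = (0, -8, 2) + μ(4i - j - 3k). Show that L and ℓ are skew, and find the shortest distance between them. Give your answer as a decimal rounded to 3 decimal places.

7.044

Common perpendicular direction n = (-3, 1, -3) × (4, -1, -3) = (-6, -21, -1).
With w = (0, -8, 2) − (-8, 2, -6) = (8, -10, 8), w · n = 154.
Since n ≠ 0 the lines are not parallel, and w · n = 154 ≠ 0 so they do not intersect; hence they are skew.
Distance = |w · n| / |n| = |154| / √478 ≈ 7.044.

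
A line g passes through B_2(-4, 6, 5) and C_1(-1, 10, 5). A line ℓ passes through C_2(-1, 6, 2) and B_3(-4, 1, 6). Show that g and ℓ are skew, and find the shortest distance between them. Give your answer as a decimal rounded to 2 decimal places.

2.82

A direction vector for g is C_1 − B_2 = (3, 4, 0).
A direction vector for ℓ is B_3 − C_2 = (-3, -5, 4).
Common perpendicular direction n = (3, 4, 0) × (-3, -5, 4) = (16, -12, -3).
With w = (-1, 6, 2) − (-4, 6, 5) = (3, 0, -3), w · n = 57.
Since n ≠ 0 the lines are not parallel, and w · n = 57 ≠ 0 so they do not intersect; hence they are skew.
Distance = |w · n| / |n| = |57| / √409 ≈ 2.82.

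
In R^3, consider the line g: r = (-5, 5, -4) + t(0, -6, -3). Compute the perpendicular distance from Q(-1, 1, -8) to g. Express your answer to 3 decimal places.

4.382

Taking (-5, 5, -4) on g with direction v = (0, -6, -3): w = Q − (-5, 5, -4) = (4, -4, -4), and w × v = (-12, 12, -24).
Distance = |w × v| / |v| = √864 / √45 ≈ 4.382.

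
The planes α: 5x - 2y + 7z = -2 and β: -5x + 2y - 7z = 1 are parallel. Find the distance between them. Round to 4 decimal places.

Rescale β by 1/(-1): 5x - 2y + 7z = -1. Then distance = |-2 − (-1)| / √78 ≈ 0.1132.

0.1132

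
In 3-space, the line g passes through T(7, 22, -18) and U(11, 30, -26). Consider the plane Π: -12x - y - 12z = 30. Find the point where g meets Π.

(-1, 6, -2)

A direction vector for g is U − T = (4, 8, -8).
Substitute r = (7, 22, -18) + t(4, 8, -8) into the plane: 110 + 40t = 30, so t = -2.
Intersection: (7, 22, -18) + (-2)·(4, 8, -8) = (-1, 6, -2).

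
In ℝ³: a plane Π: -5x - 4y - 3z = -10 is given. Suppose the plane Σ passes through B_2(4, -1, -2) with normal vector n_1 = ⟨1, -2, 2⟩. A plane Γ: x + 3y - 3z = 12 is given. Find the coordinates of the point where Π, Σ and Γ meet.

(6, -2, -4)

Σ: n_1·r = n_1·B_2 gives x - 2y + 2z = 2.
Solving the 3×3 linear system -5x - 4y - 3z = -10, x - 2y + 2z = 2, x + 3y - 3z = 12 (e.g. by elimination or Cramer's rule, determinant = -35) gives (6, -2, -4).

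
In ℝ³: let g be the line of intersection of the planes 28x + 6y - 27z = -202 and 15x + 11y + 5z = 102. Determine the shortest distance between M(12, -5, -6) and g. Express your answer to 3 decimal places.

Direction of g: (28, 6, -27) × (15, 11, 5) = (327, -545, 218).
A point on g: solving the two plane equations with x = -4 gives (-4, 12, 6).
Taking (-4, 12, 6) on g with direction v = (327, -545, 218): w = M − (-4, 12, 6) = (16, -17, -12), and w × v = (-10246, -7412, -3161).
Distance = |w × v| / |v| = √169910181 / √451478 ≈ 19.400.

19.400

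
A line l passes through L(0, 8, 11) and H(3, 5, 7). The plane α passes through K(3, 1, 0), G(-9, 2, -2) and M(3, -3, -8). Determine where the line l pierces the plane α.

A direction vector for l is H − L = (3, -3, -4).
KG = (-12, 1, -2), KM = (0, -4, -8); a normal to α is KG × KM = (-16, -96, 48).
Using K: α has equation -16x - 96y + 48z = -144.
Substitute r = (0, 8, 11) + t(3, -3, -4) into the plane: -240 + 48t = -144, so t = 2.
Intersection: (0, 8, 11) + 2·(3, -3, -4) = (6, 2, 3).

(6, 2, 3)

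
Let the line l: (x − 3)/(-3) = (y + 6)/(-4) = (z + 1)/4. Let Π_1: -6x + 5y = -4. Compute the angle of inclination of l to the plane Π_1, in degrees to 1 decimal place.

2.3

l has direction (-3, -4, 4) through (3, -6, -1).
sin θ = |n·v| / (|n||v|) = |-2| / (√61 · √41) = 0.03999.
θ ≈ 2.3°.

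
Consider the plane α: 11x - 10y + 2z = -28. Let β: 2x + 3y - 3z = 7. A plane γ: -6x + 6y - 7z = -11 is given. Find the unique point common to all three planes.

Solving the 3×3 linear system 11x - 10y + 2z = -28, 2x + 3y - 3z = 7, -6x + 6y - 7z = -11 (e.g. by elimination or Cramer's rule, determinant = -293) gives (2, 6, 5).

(2, 6, 5)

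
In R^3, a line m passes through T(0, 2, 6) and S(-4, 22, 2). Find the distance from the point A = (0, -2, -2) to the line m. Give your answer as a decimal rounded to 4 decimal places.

A direction vector for m is S − T = (-4, 20, -4).
Taking (0, 2, 6) on m with direction v = (-4, 20, -4): w = A − (0, 2, 6) = (0, -4, -8), and w × v = (176, 32, -16).
Distance = |w × v| / |v| = √32256 / √432 ≈ 8.6410.

8.6410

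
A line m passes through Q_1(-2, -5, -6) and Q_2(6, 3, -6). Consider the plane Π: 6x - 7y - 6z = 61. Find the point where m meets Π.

(-4, -7, -6)

A direction vector for m is Q_2 − Q_1 = (8, 8, 0).
Substitute r = (-2, -5, -6) + t(8, 8, 0) into the plane: 59 + (-8)t = 61, so t = -1/4.
Intersection: (-2, -5, -6) + (-1/4)·(8, 8, 0) = (-4, -7, -6).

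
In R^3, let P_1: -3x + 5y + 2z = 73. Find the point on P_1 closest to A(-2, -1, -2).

(-8, 9, 2)

Foot = A − λn with λ = (n·A − d)/|n|² = (-3 − 73)/38 = -2.
Foot = (-2, -1, -2) − (-2)·(-3, 5, 2) = (-8, 9, 2).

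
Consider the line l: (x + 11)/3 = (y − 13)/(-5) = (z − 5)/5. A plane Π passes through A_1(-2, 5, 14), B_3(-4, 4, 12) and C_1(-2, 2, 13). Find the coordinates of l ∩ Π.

(-8, 8, 10)

l has direction (3, -5, 5) through (-11, 13, 5).
A_1B_3 = (-2, -1, -2), A_1C_1 = (0, -3, -1); a normal to Π is A_1B_3 × A_1C_1 = (-5, -2, 6).
Using A_1: Π has equation -5x - 2y + 6z = 84.
Substitute r = (-11, 13, 5) + t(3, -5, 5) into the plane: 59 + 25t = 84, so t = 1.
Intersection: (-11, 13, 5) + 1·(3, -5, 5) = (-8, 8, 10).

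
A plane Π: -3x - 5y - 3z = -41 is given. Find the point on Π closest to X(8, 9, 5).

(5, 4, 2)

Foot = X − λn with λ = (n·X − d)/|n|² = (-84 − (-41))/43 = -1.
Foot = (8, 9, 5) − (-1)·(-3, -5, -3) = (5, 4, 2).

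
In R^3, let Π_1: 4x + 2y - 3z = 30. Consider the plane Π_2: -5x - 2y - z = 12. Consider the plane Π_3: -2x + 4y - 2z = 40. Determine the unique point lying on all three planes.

Solving the 3×3 linear system 4x + 2y - 3z = 30, -5x - 2y - z = 12, -2x + 4y - 2z = 40 (e.g. by elimination or Cramer's rule, determinant = 88) gives (-2, 4, -10).

(-2, 4, -10)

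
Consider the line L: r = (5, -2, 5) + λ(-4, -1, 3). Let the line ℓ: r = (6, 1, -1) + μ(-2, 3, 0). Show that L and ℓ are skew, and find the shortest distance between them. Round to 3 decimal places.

3.222

Common perpendicular direction n = (-4, -1, 3) × (-2, 3, 0) = (-9, -6, -14).
With w = (6, 1, -1) − (5, -2, 5) = (1, 3, -6), w · n = 57.
Since n ≠ 0 the lines are not parallel, and w · n = 57 ≠ 0 so they do not intersect; hence they are skew.
Distance = |w · n| / |n| = |57| / √313 ≈ 3.222.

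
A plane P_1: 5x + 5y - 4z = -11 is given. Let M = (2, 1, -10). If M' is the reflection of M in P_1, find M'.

λ = (n·M − d)/|n|² = (55 − (-11))/66 = 1.
Reflection = M − 2λn = (2, 1, -10) − 2·(5, 5, -4) = (-8, -9, -2).

(-8, -9, -2)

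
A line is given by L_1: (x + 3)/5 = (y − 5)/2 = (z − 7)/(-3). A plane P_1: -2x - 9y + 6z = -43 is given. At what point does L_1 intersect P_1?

L_1 has direction (5, 2, -3) through (-3, 5, 7).
Substitute r = (-3, 5, 7) + t(5, 2, -3) into the plane: 3 + (-46)t = -43, so t = 1.
Intersection: (-3, 5, 7) + 1·(5, 2, -3) = (2, 7, 4).

(2, 7, 4)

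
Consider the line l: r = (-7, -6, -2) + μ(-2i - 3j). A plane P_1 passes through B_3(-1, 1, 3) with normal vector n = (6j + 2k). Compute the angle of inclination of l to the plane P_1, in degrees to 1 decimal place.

52.1

P_1: n·r = n·B_3 gives 6y + 2z = 12.
sin θ = |n·v| / (|n||v|) = |-18| / (√40 · √13) = 0.78935.
θ ≈ 52.1°.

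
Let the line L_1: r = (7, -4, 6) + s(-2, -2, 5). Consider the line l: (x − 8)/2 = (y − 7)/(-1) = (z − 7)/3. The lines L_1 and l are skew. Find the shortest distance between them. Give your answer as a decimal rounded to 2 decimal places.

l has direction (2, -1, 3) through (8, 7, 7).
Common perpendicular direction n = (-2, -2, 5) × (2, -1, 3) = (-1, 16, 6).
With w = (8, 7, 7) − (7, -4, 6) = (1, 11, 1), w · n = 181.
Distance = |w · n| / |n| = |181| / √293 ≈ 10.57.

10.57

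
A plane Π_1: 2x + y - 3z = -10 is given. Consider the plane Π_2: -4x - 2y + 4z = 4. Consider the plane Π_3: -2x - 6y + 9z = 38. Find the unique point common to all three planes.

Solving the 3×3 linear system 2x + y - 3z = -10, -4x - 2y + 4z = 4, -2x - 6y + 9z = 38 (e.g. by elimination or Cramer's rule, determinant = -20) gives (5, 4, 8).

(5, 4, 8)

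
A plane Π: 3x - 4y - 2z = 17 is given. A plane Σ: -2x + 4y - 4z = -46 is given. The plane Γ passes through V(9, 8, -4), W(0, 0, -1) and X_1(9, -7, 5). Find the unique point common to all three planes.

VW = (-9, -8, 3), VX_1 = (0, -15, 9); a normal to Γ is VW × VX_1 = (-27, 81, 135).
Using V: Γ has equation -27x + 81y + 135z = -135.
Solving the 3×3 linear system 3x - 4y - 2z = 17, -2x + 4y - 4z = -46, -27x + 81y + 135z = -135 (e.g. by elimination or Cramer's rule, determinant = 1188) gives (-5, -10, 4).

(-5, -10, 4)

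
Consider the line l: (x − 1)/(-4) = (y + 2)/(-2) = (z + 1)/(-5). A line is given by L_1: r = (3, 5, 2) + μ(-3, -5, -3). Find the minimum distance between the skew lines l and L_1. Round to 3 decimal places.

1.051

l has direction (-4, -2, -5) through (1, -2, -1).
Common perpendicular direction n = (-4, -2, -5) × (-3, -5, -3) = (-19, 3, 14).
With w = (3, 5, 2) − (1, -2, -1) = (2, 7, 3), w · n = 25.
Distance = |w · n| / |n| = |25| / √566 ≈ 1.051.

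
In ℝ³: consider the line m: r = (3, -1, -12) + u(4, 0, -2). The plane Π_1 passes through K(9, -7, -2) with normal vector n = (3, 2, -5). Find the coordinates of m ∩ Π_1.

Π_1: n·r = n·K gives 3x + 2y - 5z = 23.
Substitute r = (3, -1, -12) + t(4, 0, -2) into the plane: 67 + 22t = 23, so t = -2.
Intersection: (3, -1, -12) + (-2)·(4, 0, -2) = (-5, -1, -8).

(-5, -1, -8)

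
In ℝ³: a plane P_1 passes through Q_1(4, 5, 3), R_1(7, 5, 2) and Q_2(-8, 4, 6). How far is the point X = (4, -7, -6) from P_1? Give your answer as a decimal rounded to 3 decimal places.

Q_1R_1 = (3, 0, -1), Q_1Q_2 = (-12, -1, 3); a normal to P_1 is Q_1R_1 × Q_1Q_2 = (-1, 3, -3).
Using Q_1: P_1 has equation -x + 3y - 3z = 2.
n·X − d = (-1)·(4) + (3)·(-7) + (-3)·(-6) − 2 = -9; |n| = √19.
Distance = |-9| / √19 = 9/√19 ≈ 2.065.

2.065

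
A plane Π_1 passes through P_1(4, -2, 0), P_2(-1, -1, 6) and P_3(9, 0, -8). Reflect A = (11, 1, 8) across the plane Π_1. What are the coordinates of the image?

(-5, -7, -4)

P_1P_2 = (-5, 1, 6), P_1P_3 = (5, 2, -8); a normal to Π_1 is P_1P_2 × P_1P_3 = (-20, -10, -15).
Using P_1: Π_1 has equation -20x - 10y - 15z = -60.
λ = (n·A − d)/|n|² = (-350 − (-60))/725 = -2/5.
Reflection = A − 2λn = (11, 1, 8) − (-4/5)·(-20, -10, -15) = (-5, -7, -4).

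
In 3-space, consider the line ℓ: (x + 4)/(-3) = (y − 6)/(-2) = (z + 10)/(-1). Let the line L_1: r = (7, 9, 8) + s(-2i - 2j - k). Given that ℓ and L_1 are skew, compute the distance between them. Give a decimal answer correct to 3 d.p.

ℓ has direction (-3, -2, -1) through (-4, 6, -10).
Common perpendicular direction n = (-3, -2, -1) × (-2, -2, -1) = (0, -1, 2).
With w = (7, 9, 8) − (-4, 6, -10) = (11, 3, 18), w · n = 33.
Distance = |w · n| / |n| = |33| / √5 ≈ 14.758.

14.758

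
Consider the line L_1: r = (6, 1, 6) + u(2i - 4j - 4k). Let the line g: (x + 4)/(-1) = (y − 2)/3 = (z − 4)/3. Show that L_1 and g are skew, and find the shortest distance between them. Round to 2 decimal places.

g has direction (-1, 3, 3) through (-4, 2, 4).
Common perpendicular direction n = (2, -4, -4) × (-1, 3, 3) = (0, -2, 2).
With w = (-4, 2, 4) − (6, 1, 6) = (-10, 1, -2), w · n = -6.
Since n ≠ 0 the lines are not parallel, and w · n = -6 ≠ 0 so they do not intersect; hence they are skew.
Distance = |w · n| / |n| = |-6| / √8 ≈ 2.12.

2.12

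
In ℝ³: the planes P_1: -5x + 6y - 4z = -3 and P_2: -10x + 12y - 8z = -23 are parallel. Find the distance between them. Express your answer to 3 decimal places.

0.969

Rescale P_2 by 1/2: -5x + 6y - 4z = -23/2. Then distance = |-3 − (-23/2)| / √77 ≈ 0.969.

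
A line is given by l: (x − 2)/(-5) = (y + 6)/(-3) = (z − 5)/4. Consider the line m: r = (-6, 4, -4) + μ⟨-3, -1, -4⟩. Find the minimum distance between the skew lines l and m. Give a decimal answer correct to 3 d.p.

11.444

l has direction (-5, -3, 4) through (2, -6, 5).
Common perpendicular direction n = (-5, -3, 4) × (-3, -1, -4) = (16, -32, -4).
With w = (-6, 4, -4) − (2, -6, 5) = (-8, 10, -9), w · n = -412.
Distance = |w · n| / |n| = |-412| / √1296 ≈ 11.444.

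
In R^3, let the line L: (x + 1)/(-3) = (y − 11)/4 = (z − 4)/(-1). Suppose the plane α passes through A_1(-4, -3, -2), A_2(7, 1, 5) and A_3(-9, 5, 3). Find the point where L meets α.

L has direction (-3, 4, -1) through (-1, 11, 4).
A_1A_2 = (11, 4, 7), A_1A_3 = (-5, 8, 5); a normal to α is A_1A_2 × A_1A_3 = (-36, -90, 108).
Using A_1: α has equation -36x - 90y + 108z = 198.
Substitute r = (-1, 11, 4) + t(-3, 4, -1) into the plane: -522 + (-360)t = 198, so t = -2.
Intersection: (-1, 11, 4) + (-2)·(-3, 4, -1) = (5, 3, 6).

(5, 3, 6)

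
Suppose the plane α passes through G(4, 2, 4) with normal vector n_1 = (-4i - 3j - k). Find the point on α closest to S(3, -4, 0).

(7, -1, 1)

α: n_1·r = n_1·G gives -4x - 3y - z = -26.
Foot = S − λn with λ = (n·S − d)/|n|² = (0 − (-26))/26 = 1.
Foot = (3, -4, 0) − 1·(-4, -3, -1) = (7, -1, 1).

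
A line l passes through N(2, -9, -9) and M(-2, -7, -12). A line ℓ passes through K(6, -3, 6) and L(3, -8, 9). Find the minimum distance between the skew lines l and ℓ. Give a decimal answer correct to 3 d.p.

A direction vector for l is M − N = (-4, 2, -3).
A direction vector for ℓ is L − K = (-3, -5, 3).
Common perpendicular direction n = (-4, 2, -3) × (-3, -5, 3) = (-9, 21, 26).
With w = (6, -3, 6) − (2, -9, -9) = (4, 6, 15), w · n = 480.
Distance = |w · n| / |n| = |480| / √1198 ≈ 13.868.

13.868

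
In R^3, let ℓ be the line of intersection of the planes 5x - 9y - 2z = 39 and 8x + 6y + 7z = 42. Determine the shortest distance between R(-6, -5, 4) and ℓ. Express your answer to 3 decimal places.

Direction of ℓ: (5, -9, -2) × (8, 6, 7) = (-51, -51, 102).
A point on ℓ: solving the two plane equations with x = 6 gives (6, -1, 0).
Taking (6, -1, 0) on ℓ with direction v = (-51, -51, 102): w = R − (6, -1, 0) = (-12, -4, 4), and w × v = (-204, 1020, 408).
Distance = |w × v| / |v| = √1248480 / √15606 ≈ 8.944.

8.944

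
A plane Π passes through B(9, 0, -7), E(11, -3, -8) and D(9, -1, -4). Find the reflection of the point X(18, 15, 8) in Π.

(-12, -3, 2)

BE = (2, -3, -1), BD = (0, -1, 3); a normal to Π is BE × BD = (-10, -6, -2).
Using B: Π has equation -10x - 6y - 2z = -76.
λ = (n·X − d)/|n|² = (-286 − (-76))/140 = -3/2.
Reflection = X − 2λn = (18, 15, 8) − (-3)·(-10, -6, -2) = (-12, -3, 2).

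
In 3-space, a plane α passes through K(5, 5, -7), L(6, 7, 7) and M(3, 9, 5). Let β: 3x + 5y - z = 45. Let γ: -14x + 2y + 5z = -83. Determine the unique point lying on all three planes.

(7, 5, 1)

KL = (1, 2, 14), KM = (-2, 4, 12); a normal to α is KL × KM = (-32, -40, 8).
Using K: α has equation -32x - 40y + 8z = -416.
Solving the 3×3 linear system -32x - 40y + 8z = -416, 3x + 5y - z = 45, -14x + 2y + 5z = -83 (e.g. by elimination or Cramer's rule, determinant = -216) gives (7, 5, 1).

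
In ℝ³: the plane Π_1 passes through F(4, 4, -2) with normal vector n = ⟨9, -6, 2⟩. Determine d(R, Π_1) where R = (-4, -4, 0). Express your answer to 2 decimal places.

Π_1: n·r = n·F gives 9x - 6y + 2z = 8.
n·R − d = (9)·(-4) + (-6)·(-4) + (2)·(0) − 8 = -20; |n| = √121.
Distance = |-20| / √121 = 20/√121 ≈ 1.82.

1.82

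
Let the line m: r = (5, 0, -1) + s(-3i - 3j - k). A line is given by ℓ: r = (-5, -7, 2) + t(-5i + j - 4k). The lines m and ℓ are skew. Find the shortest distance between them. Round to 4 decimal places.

Common perpendicular direction n = (-3, -3, -1) × (-5, 1, -4) = (13, -7, -18).
With w = (-5, -7, 2) − (5, 0, -1) = (-10, -7, 3), w · n = -135.
Distance = |w · n| / |n| = |-135| / √542 ≈ 5.7987.

5.7987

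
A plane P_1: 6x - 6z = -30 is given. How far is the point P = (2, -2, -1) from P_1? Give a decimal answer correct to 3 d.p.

n·P − d = (6)·(2) + (0)·(-2) + (-6)·(-1) − (-30) = 48; |n| = √72.
Distance = |48| / √72 = 48/√72 ≈ 5.657.

5.657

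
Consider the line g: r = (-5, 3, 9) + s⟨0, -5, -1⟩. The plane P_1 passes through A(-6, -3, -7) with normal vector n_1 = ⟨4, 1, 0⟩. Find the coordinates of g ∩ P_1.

(-5, -7, 7)

P_1: n_1·r = n_1·A gives 4x + y = -27.
Substitute r = (-5, 3, 9) + t(0, -5, -1) into the plane: -17 + (-5)t = -27, so t = 2.
Intersection: (-5, 3, 9) + 2·(0, -5, -1) = (-5, -7, 7).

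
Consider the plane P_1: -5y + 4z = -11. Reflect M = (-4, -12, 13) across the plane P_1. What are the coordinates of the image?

(-4, 18, -11)

λ = (n·M − d)/|n|² = (112 − (-11))/41 = 3.
Reflection = M − 2λn = (-4, -12, 13) − 6·(0, -5, 4) = (-4, 18, -11).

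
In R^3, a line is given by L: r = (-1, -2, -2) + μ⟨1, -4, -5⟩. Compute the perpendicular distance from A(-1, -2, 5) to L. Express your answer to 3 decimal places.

Taking (-1, -2, -2) on L with direction v = (1, -4, -5): w = A − (-1, -2, -2) = (0, 0, 7), and w × v = (28, 7, 0).
Distance = |w × v| / |v| = √833 / √42 ≈ 4.453.

4.453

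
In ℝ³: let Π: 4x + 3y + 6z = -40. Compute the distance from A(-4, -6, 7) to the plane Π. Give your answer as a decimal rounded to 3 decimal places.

6.146

n·A − d = (4)·(-4) + (3)·(-6) + (6)·(7) − (-40) = 48; |n| = √61.
Distance = |48| / √61 = 48/√61 ≈ 6.146.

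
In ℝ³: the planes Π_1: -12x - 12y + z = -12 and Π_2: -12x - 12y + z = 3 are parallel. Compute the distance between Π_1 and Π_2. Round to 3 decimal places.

0.882

Same normal n = (-12, -12, 1) with |n| = √289; distance = |-12 − 3| / |n| = 15/√289 ≈ 0.882.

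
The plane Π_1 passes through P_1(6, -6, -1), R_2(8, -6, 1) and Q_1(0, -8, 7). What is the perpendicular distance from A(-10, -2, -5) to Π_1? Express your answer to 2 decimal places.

P_1R_2 = (2, 0, 2), P_1Q_1 = (-6, -2, 8); a normal to Π_1 is P_1R_2 × P_1Q_1 = (4, -28, -4).
Using P_1: Π_1 has equation 4x - 28y - 4z = 196.
n·A − d = (4)·(-10) + (-28)·(-2) + (-4)·(-5) − 196 = -160; |n| = √816.
Distance = |-160| / √816 = 160/√816 ≈ 5.60.

5.60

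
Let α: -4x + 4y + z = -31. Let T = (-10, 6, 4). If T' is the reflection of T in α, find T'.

(14, -18, -2)

λ = (n·T − d)/|n|² = (68 − (-31))/33 = 3.
Reflection = T − 2λn = (-10, 6, 4) − 6·(-4, 4, 1) = (14, -18, -2).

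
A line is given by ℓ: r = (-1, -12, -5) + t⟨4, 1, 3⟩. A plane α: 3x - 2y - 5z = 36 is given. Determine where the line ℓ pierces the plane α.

(7, -10, 1)

Substitute r = (-1, -12, -5) + t(4, 1, 3) into the plane: 46 + (-5)t = 36, so t = 2.
Intersection: (-1, -12, -5) + 2·(4, 1, 3) = (7, -10, 1).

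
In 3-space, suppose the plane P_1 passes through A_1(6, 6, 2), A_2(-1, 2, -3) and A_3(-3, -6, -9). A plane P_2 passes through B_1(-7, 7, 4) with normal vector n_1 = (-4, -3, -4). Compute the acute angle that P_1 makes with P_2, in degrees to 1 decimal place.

A_1A_2 = (-7, -4, -5), A_1A_3 = (-9, -12, -11); a normal to P_1 is A_1A_2 × A_1A_3 = (-16, -32, 48).
Using A_1: P_1 has equation -16x - 32y + 48z = -192.
P_2: n_1·r = n_1·B_1 gives -4x - 3y - 4z = -9.
cos θ = |n₁·n₂| / (|n₁||n₂|) = |-32| / (√3584 · √41).
θ = arccos(0.08348) ≈ 85.2°.

85.2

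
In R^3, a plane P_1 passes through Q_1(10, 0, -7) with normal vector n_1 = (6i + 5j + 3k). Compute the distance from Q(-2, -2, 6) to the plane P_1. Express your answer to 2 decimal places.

5.14

P_1: n_1·r = n_1·Q_1 gives 6x + 5y + 3z = 39.
n·Q − d = (6)·(-2) + (5)·(-2) + (3)·(6) − 39 = -43; |n| = √70.
Distance = |-43| / √70 = 43/√70 ≈ 5.14.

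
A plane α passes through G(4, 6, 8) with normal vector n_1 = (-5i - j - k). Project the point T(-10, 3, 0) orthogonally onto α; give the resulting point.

(5, 6, 3)

α: n_1·r = n_1·G gives -5x - y - z = -34.
Foot = T − λn with λ = (n·T − d)/|n|² = (47 − (-34))/27 = 3.
Foot = (-10, 3, 0) − 3·(-5, -1, -1) = (5, 6, 3).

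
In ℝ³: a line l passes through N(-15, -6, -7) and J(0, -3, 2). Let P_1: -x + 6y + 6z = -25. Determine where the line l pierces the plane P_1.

(-5, -4, -1)

A direction vector for l is J − N = (15, 3, 9).
Substitute r = (-15, -6, -7) + t(15, 3, 9) into the plane: -63 + 57t = -25, so t = 2/3.
Intersection: (-15, -6, -7) + (2/3)·(15, 3, 9) = (-5, -4, -1).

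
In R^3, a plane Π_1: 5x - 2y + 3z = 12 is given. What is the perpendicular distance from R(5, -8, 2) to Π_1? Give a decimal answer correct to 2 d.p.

5.68

n·R − d = (5)·(5) + (-2)·(-8) + (3)·(2) − 12 = 35; |n| = √38.
Distance = |35| / √38 = 35/√38 ≈ 5.68.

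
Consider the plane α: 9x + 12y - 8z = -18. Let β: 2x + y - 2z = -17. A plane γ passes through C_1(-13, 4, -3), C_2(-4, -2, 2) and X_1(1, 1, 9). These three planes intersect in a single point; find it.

C_1C_2 = (9, -6, 5), C_1X_1 = (14, -3, 12); a normal to γ is C_1C_2 × C_1X_1 = (-57, -38, 57).
Using C_1: γ has equation -57x - 38y + 57z = 418.
Solving the 3×3 linear system 9x + 12y - 8z = -18, 2x + y - 2z = -17, -57x - 38y + 57z = 418 (e.g. by elimination or Cramer's rule, determinant = -19) gives (-6, 7, 6).

(-6, 7, 6)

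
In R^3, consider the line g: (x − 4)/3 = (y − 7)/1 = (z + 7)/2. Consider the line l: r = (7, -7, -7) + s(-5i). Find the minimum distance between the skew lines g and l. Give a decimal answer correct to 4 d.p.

g has direction (3, 1, 2) through (4, 7, -7).
Common perpendicular direction n = (3, 1, 2) × (-5, 0, 0) = (0, -10, 5).
With w = (7, -7, -7) − (4, 7, -7) = (3, -14, 0), w · n = 140.
Distance = |w · n| / |n| = |140| / √125 ≈ 12.5220.

12.5220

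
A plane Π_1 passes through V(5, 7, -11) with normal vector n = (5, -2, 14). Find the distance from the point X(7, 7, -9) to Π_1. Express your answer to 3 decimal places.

2.533

Π_1: n·r = n·V gives 5x - 2y + 14z = -143.
n·X − d = (5)·(7) + (-2)·(7) + (14)·(-9) − (-143) = 38; |n| = √225.
Distance = |38| / √225 = 38/√225 ≈ 2.533.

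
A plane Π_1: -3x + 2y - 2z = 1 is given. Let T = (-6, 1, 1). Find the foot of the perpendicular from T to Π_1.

(-3, -1, 3)

Foot = T − λn with λ = (n·T − d)/|n|² = (18 − 1)/17 = 1.
Foot = (-6, 1, 1) − 1·(-3, 2, -2) = (-3, -1, 3).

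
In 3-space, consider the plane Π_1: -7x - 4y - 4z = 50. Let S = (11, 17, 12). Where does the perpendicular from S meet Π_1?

Foot = S − λn with λ = (n·S − d)/|n|² = (-193 − 50)/81 = -3.
Foot = (11, 17, 12) − (-3)·(-7, -4, -4) = (-10, 5, 0).

(-10, 5, 0)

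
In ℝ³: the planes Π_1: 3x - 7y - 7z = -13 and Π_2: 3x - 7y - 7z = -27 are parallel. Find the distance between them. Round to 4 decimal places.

Same normal n = (3, -7, -7) with |n| = √107; distance = |-13 − (-27)| / |n| = 14/√107 ≈ 1.3534.

1.3534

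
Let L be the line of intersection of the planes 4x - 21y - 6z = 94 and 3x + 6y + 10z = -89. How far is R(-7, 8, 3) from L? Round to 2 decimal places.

Direction of L: (4, -21, -6) × (3, 6, 10) = (-174, -58, 87).
A point on L: solving the two plane equations with x = -5 gives (-5, -4, -5).
Taking (-5, -4, -5) on L with direction v = (-174, -58, 87): w = R − (-5, -4, -5) = (-2, 12, 8), and w × v = (1508, -1218, 2204).
Distance = |w × v| / |v| = √8615204 / √41209 ≈ 14.46.

14.46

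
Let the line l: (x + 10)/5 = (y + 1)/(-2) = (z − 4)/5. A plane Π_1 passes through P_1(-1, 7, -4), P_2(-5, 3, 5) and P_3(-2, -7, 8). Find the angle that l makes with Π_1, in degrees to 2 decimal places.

l has direction (5, -2, 5) through (-10, -1, 4).
P_1P_2 = (-4, -4, 9), P_1P_3 = (-1, -14, 12); a normal to Π_1 is P_1P_2 × P_1P_3 = (78, 39, 52).
Using P_1: Π_1 has equation 78x + 39y + 52z = -13.
sin θ = |n·v| / (|n||v|) = |572| / (√10309 · √54) = 0.76664.
θ ≈ 50.05°.

50.05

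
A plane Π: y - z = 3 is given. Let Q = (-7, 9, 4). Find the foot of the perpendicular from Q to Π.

(-7, 8, 5)

Foot = Q − λn with λ = (n·Q − d)/|n|² = (5 − 3)/2 = 1.
Foot = (-7, 9, 4) − 1·(0, 1, -1) = (-7, 8, 5).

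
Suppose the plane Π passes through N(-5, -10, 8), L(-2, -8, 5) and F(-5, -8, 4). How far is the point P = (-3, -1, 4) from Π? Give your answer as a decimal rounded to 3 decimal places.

5.898

NL = (3, 2, -3), NF = (0, 2, -4); a normal to Π is NL × NF = (-2, 12, 6).
Using N: Π has equation -2x + 12y + 6z = -62.
n·P − d = (-2)·(-3) + (12)·(-1) + (6)·(4) − (-62) = 80; |n| = √184.
Distance = |80| / √184 = 80/√184 ≈ 5.898.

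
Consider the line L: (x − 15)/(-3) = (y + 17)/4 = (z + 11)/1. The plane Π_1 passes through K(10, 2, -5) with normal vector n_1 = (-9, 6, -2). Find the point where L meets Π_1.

L has direction (-3, 4, 1) through (15, -17, -11).
Π_1: n_1·r = n_1·K gives -9x + 6y - 2z = -68.
Substitute r = (15, -17, -11) + t(-3, 4, 1) into the plane: -215 + 49t = -68, so t = 3.
Intersection: (15, -17, -11) + 3·(-3, 4, 1) = (6, -5, -8).

(6, -5, -8)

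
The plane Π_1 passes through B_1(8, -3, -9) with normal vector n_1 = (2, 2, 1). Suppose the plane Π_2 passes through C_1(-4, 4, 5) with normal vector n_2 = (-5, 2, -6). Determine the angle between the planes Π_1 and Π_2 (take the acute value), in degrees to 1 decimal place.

60.3

Π_1: n_1·r = n_1·B_1 gives 2x + 2y + z = 1.
Π_2: n_2·r = n_2·C_1 gives -5x + 2y - 6z = -2.
cos θ = |n₁·n₂| / (|n₁||n₂|) = |-12| / (√9 · √65).
θ = arccos(0.49614) ≈ 60.3°.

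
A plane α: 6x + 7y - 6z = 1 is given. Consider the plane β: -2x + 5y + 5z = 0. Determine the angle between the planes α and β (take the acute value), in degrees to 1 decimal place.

85.0

cos θ = |n₁·n₂| / (|n₁||n₂|) = |-7| / (√121 · √54).
θ = arccos(0.08660) ≈ 85.0°.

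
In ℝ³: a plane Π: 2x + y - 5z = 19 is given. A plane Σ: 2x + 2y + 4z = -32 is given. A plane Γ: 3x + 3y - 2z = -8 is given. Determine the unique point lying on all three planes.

Solving the 3×3 linear system 2x + y - 5z = 19, 2x + 2y + 4z = -32, 3x + 3y - 2z = -8 (e.g. by elimination or Cramer's rule, determinant = -16) gives (0, -6, -5).

(0, -6, -5)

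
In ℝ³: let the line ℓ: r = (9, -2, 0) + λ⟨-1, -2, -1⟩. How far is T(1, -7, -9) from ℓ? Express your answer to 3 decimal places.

6.964

Taking (9, -2, 0) on ℓ with direction v = (-1, -2, -1): w = T − (9, -2, 0) = (-8, -5, -9), and w × v = (-13, 1, 11).
Distance = |w × v| / |v| = √291 / √6 ≈ 6.964.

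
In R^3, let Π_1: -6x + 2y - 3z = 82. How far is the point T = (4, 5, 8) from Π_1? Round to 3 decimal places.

17.143

n·T − d = (-6)·(4) + (2)·(5) + (-3)·(8) − 82 = -120; |n| = √49.
Distance = |-120| / √49 = 120/√49 ≈ 17.143.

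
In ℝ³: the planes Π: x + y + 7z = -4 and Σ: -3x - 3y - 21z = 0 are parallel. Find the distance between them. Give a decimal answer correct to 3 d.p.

0.560

Rescale Σ by 1/(-3): x + y + 7z = 0. Then distance = |-4 − 0| / √51 ≈ 0.560.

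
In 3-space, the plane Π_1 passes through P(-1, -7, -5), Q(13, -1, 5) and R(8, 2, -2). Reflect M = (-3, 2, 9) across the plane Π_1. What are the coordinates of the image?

(15, -10, -9)

PQ = (14, 6, 10), PR = (9, 9, 3); a normal to Π_1 is PQ × PR = (-72, 48, 72).
Using P: Π_1 has equation -72x + 48y + 72z = -624.
λ = (n·M − d)/|n|² = (960 − (-624))/12672 = 1/8.
Reflection = M − 2λn = (-3, 2, 9) − (1/4)·(-72, 48, 72) = (15, -10, -9).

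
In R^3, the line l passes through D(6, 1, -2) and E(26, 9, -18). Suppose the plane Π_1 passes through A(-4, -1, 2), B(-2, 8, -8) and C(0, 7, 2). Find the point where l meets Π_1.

A direction vector for l is E − D = (20, 8, -16).
AB = (2, 9, -10), AC = (4, 8, 0); a normal to Π_1 is AB × AC = (80, -40, -20).
Using A: Π_1 has equation 80x - 40y - 20z = -320.
Substitute r = (6, 1, -2) + t(20, 8, -16) into the plane: 480 + 1600t = -320, so t = -1/2.
Intersection: (6, 1, -2) + (-1/2)·(20, 8, -16) = (-4, -3, 6).

(-4, -3, 6)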